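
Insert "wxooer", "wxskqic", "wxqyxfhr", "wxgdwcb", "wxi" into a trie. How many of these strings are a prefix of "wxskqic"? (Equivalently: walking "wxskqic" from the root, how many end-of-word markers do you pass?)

1

Walk "wxskqic" from the root; an end-of-word marker is hit whenever a stored word is a prefix of "wxskqic".
Prefixes of the query that are stored words: "wxskqic"
Count: 1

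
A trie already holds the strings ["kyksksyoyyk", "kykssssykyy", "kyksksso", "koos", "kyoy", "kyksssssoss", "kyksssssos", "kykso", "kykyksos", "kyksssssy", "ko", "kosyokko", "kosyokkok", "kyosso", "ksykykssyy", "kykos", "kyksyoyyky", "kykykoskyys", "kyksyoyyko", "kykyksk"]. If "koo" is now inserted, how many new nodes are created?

0

Every character of "koo" already lies on an existing path (it is a prefix of some stored word).
No new nodes are needed: 0.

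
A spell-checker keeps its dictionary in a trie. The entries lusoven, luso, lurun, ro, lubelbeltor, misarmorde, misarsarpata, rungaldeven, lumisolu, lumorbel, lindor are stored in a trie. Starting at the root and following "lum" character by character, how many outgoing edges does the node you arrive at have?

2

Follow the path "lum" to its node, then look at its outgoing edges.
Characters that immediately follow "lum" among the stored strings: {i, o}.
That node has 2 child edges.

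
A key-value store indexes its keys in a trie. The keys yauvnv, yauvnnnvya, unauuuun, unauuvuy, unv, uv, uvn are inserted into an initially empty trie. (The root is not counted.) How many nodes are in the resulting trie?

Trace insertions, counting only characters that open a new branch:
  "yauvnv" → 6 new (y, a, u, v, n, v)
  "yauvnnnvya" → prefix "yauvn" already present; 5 new (n, n, v, y, a)
  "unauuuun" → 8 new (u, n, a, u, u, u, u, n)
  "unauuvuy" → prefix "unauu" already present; 3 new (v, u, y)
  "unv" → prefix "un" already present; 1 new (v)
  "uv" → prefix "u" already present; 1 new (v)
  "uvn" → prefix "uv" already present; 1 new (n)
Total nodes = 6 + 5 + 8 + 3 + 1 + 1 + 1 = 25

25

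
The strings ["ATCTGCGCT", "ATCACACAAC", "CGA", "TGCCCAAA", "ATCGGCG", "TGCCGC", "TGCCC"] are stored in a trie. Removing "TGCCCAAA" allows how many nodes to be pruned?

Walk "TGCCCAAA" from the leaf back toward the root, removing each node that no remaining word uses.
The suffix "AAA" (3 nodes) is used only by "TGCCCAAA"; "TGCCC" is itself a stored word, so pruning stops there.
Nodes removed: 3

3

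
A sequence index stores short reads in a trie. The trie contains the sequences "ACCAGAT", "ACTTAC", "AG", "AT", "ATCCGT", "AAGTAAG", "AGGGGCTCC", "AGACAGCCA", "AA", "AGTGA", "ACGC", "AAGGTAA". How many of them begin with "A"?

12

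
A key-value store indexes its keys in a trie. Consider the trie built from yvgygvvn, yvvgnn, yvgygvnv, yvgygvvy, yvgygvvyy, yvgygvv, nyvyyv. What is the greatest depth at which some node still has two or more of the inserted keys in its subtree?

8

Look for the deepest trie node that still has at least two words in its subtree.
"yvgygvvy" and "yvgygvvyy" agree on "yvgygvvy" (8 characters) before diverging; nothing deeper is shared.
Longest shared-prefix length: 8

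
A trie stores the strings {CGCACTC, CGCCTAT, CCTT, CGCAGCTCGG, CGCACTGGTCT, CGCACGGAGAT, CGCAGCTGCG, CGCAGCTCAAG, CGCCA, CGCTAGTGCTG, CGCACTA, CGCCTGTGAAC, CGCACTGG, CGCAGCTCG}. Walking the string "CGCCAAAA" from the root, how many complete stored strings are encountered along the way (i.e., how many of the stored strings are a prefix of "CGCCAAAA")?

Traverse "CGCCAAAA" character by character; count nodes along the way that are marked as word ends.
Prefixes of the query that are stored words: "CGCCA"
Count: 1

1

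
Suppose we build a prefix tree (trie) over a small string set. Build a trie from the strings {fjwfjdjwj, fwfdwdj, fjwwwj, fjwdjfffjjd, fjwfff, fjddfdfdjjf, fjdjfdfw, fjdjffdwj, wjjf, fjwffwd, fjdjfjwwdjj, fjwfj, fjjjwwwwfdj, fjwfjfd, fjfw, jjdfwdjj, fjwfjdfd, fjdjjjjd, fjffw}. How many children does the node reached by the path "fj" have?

4

Walk "fj" from the root, arriving at one node.
Distinct next characters after "fj": d, f, j, w.
That node has 4 child edges.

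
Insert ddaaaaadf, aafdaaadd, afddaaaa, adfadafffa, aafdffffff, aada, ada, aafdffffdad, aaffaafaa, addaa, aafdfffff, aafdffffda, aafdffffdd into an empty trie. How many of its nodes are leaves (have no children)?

Leaves are exactly the stored words that no other stored word extends.
Those words: "aada", "aafdaaadd", "aafdffffdad", "aafdffffdd", "aafdffffff", "aaffaafaa", "ada", "addaa", "adfadafffa", "afddaaaa", "ddaaaaadf"
Leaf count: 11

11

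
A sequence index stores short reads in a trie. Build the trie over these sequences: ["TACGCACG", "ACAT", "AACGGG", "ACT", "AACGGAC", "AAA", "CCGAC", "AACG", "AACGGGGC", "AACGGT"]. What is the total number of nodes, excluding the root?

Count nodes per top-level branch (shared prefixes stored once):
  'A'-branch (AAA, AACG, AACGGAC, AACGGG, AACGGGGC, AACGGT, ACAT, ACT): 16 nodes
  'C'-branch (CCGAC): 5 nodes
  'T'-branch (TACGCACG): 8 nodes
Sum: 29

29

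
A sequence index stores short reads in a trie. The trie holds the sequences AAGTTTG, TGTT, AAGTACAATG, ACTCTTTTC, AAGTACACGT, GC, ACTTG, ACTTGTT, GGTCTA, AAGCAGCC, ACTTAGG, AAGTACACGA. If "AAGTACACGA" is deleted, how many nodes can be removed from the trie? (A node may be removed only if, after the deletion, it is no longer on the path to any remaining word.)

Walk "AAGTACACGA" from the leaf back toward the root, removing each node that no remaining word uses.
The suffix "A" (1 node) is used only by "AAGTACACGA"; the node for "AAGTACACG" still has the child "T", so pruning stops there.
Nodes removed: 1

1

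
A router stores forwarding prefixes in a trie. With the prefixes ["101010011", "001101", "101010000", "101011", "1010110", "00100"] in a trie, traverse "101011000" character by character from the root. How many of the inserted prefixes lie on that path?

Traverse "101011000" character by character; count nodes along the way that are marked as word ends.
Prefixes of the query that are stored words: "101011", "1010110"
Count: 2

2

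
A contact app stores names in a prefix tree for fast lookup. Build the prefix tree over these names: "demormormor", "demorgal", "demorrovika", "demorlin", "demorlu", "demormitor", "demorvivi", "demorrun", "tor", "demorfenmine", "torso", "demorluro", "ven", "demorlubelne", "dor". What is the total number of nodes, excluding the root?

For each word, the new-node count is its length minus the longest prefix already in the trie:
  "demormormor" → 11 new (d, e, m, o, r, m, o, r, m, o, r)
  "demorgal" → prefix "demor" already present; 3 new (g, a, l)
  "demorrovika" → prefix "demor" already present; 6 new (r, o, v, i, k, a)
  "demorlin" → prefix "demor" already present; 3 new (l, i, n)
  "demorlu" → prefix "demorl" already present; 1 new (u)
  "demormitor" → prefix "demorm" already present; 4 new (i, t, o, r)
  "demorvivi" → prefix "demor" already present; 4 new (v, i, v, i)
  "demorrun" → prefix "demorr" already present; 2 new (u, n)
  "tor" → 3 new (t, o, r)
  "demorfenmine" → prefix "demor" already present; 7 new (f, e, n, m, i, n, e)
  "torso" → prefix "tor" already present; 2 new (s, o)
  "demorluro" → prefix "demorlu" already present; 2 new (r, o)
  "ven" → 3 new (v, e, n)
  "demorlubelne" → prefix "demorlu" already present; 5 new (b, e, l, n, e)
  "dor" → prefix "d" already present; 2 new (o, r)
Total nodes = 11 + 3 + 6 + 3 + 1 + 4 + 4 + 2 + 3 + 7 + 2 + 2 + 3 + 5 + 2 = 58

58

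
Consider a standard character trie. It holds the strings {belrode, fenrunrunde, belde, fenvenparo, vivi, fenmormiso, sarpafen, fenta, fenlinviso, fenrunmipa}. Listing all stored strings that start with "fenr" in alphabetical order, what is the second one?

Filter for "fenr…" and sort: "fenrunmipa", "fenrunrunde"
Position 2: fenrunrunde

fenrunrunde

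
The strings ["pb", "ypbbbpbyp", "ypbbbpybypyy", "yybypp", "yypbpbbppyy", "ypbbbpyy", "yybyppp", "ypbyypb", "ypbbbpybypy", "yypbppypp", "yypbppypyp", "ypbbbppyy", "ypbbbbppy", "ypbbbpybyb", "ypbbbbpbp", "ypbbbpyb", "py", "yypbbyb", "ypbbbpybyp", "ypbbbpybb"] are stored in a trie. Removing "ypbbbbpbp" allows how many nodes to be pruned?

Walk "ypbbbbpbp" from the leaf back toward the root, removing each node that no remaining word uses.
The suffix "bp" (2 nodes) is used only by "ypbbbbpbp"; the node for "ypbbbbp" still has the child "p", so pruning stops there.
Nodes removed: 2

2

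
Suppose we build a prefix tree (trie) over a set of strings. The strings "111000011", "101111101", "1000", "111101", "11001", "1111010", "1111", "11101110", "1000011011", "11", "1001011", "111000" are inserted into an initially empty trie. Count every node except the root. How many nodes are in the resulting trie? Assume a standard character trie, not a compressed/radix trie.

40

Insert word by word; a character creates a node only if that edge doesn't already exist:
  "111000011" → 9 new (1, 1, 1, 0, 0, 0, 0, 1, 1)
  "101111101" → prefix "1" already present; 8 new (0, 1, 1, 1, 1, 1, 0, 1)
  "1000" → prefix "10" already present; 2 new (0, 0)
  "111101" → prefix "111" already present; 3 new (1, 0, 1)
  "11001" → prefix "11" already present; 3 new (0, 0, 1)
  "1111010" → prefix "111101" already present; 1 new (0)
  "1111" → prefix "1111" already present; 0 new (none)
  "11101110" → prefix "1110" already present; 4 new (1, 1, 1, 0)
  "1000011011" → prefix "1000" already present; 6 new (0, 1, 1, 0, 1, 1)
  "11" → prefix "11" already present; 0 new (none)
  "1001011" → prefix "100" already present; 4 new (1, 0, 1, 1)
  "111000" → prefix "111000" already present; 0 new (none)
Total nodes = 9 + 8 + 2 + 3 + 3 + 1 + 0 + 4 + 6 + 0 + 4 + 0 = 40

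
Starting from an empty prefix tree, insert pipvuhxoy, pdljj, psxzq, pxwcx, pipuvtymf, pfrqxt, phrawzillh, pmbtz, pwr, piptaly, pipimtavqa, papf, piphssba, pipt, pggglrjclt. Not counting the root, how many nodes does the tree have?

75

Count nodes per top-level branch (shared prefixes stored once):
  'p'-branch (papf, pdljj, pfrqxt, pggglrjclt, phrawzillh, piphssba, pipimtavqa, pipt, piptaly, pipuvtymf, pipvuhxoy, pmbtz, psxzq, pwr, pxwcx): 75 nodes
Sum: 75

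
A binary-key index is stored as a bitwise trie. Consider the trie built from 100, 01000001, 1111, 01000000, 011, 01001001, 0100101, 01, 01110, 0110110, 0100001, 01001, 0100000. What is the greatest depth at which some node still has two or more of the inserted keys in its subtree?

Look for the deepest trie node that still has at least two words in its subtree.
"0100000" and "01000000" agree on "0100000" (7 characters) before diverging; nothing deeper is shared.
Longest shared-prefix length: 7

7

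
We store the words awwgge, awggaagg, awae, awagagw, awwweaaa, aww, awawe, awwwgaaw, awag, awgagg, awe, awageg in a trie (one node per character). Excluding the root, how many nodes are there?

Trie structure (* marks end of a word):
(root)
└─ a
   └─ w
      ├─ a
      │  ├─ e *
      │  ├─ g *
      │  │  ├─ a
      │  │  │  └─ g
      │  │  │     └─ w *
      │  │  └─ e
      │  │     └─ g *
      │  └─ w
      │     └─ e *
      ├─ e *
      ├─ g
      │  ├─ a
      │  │  └─ g
      │  │     └─ g *
      │  └─ g
      │     └─ a
      │        └─ a
      │           └─ g
      │              └─ g *
      └─ w *
         ├─ g
         │  └─ g
         │     └─ e *
         └─ w
            ├─ e
            │  └─ a
            │     └─ a
            │        └─ a *
            └─ g
               └─ a
                  └─ a
                     └─ w *
Counting every labelled node above: 35.

35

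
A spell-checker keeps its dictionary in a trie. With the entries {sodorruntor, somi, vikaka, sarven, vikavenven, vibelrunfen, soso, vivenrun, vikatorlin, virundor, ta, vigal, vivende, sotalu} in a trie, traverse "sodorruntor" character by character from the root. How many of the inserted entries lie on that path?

Walk "sodorruntor" from the root; an end-of-word marker is hit whenever a stored word is a prefix of "sodorruntor".
Prefixes of the query that are stored words: "sodorruntor"
Count: 1

1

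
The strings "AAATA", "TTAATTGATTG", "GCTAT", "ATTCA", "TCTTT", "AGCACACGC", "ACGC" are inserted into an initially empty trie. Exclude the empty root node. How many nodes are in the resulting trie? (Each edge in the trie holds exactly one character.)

Trie structure (* marks end of a word):
(root)
├─ A
│  ├─ A
│  │  └─ A
│  │     └─ T
│  │        └─ A *
│  ├─ C
│  │  └─ G
│  │     └─ C *
│  ├─ G
│  │  └─ C
│  │     └─ A
│  │        └─ C
│  │           └─ A
│  │              └─ C
│  │                 └─ G
│  │                    └─ C *
│  └─ T
│     └─ T
│        └─ C
│           └─ A *
├─ G
│  └─ C
│     └─ T
│        └─ A
│           └─ T *
└─ T
   ├─ C
   │  └─ T
   │     └─ T
   │        └─ T *
   └─ T
      └─ A
         └─ A
            └─ T
               └─ T
                  └─ G
                     └─ A
                        └─ T
                           └─ T
                              └─ G *
Counting every labelled node above: 40.

40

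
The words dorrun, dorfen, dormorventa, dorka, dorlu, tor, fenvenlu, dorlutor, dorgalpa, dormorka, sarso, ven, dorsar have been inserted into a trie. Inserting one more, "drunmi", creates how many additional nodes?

"d" is already a path in the trie; the remaining "runmi" must be added.
New nodes needed: |"drunmi"| − 1 = 6 − 1 = 5.

5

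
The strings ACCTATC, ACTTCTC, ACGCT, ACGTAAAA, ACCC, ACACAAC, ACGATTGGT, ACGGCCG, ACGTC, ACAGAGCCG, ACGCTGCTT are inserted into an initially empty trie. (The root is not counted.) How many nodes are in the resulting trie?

47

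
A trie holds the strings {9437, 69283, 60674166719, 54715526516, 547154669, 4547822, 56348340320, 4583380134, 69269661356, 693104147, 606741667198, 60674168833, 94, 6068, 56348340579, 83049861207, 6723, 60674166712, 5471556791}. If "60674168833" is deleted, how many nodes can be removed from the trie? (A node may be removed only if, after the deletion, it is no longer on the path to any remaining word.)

After clearing the end-marker at "60674168833", prune upward until reaching a node still needed by another word.
The suffix "8833" (4 nodes) is used only by "60674168833"; the node for "6067416" still has the child "6", so pruning stops there.
Nodes removed: 4

4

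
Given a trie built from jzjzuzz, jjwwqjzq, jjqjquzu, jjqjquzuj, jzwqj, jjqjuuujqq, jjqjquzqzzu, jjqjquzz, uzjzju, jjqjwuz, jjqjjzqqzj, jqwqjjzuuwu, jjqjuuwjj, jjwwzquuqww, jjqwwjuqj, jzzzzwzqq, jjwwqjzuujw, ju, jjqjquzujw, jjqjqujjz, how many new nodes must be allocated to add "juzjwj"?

4

The longest prefix of "juzjwj" already in the trie is "ju" (length 2).
New nodes needed: |"juzjwj"| − 2 = 6 − 2 = 4.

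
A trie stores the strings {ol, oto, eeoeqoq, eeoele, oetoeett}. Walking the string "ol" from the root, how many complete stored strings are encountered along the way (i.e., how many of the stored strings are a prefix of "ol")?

Check each prefix of "ol" against the stored set — each match is an end-marker on the path.
Prefixes of the query that are stored words: "ol"
Count: 1

1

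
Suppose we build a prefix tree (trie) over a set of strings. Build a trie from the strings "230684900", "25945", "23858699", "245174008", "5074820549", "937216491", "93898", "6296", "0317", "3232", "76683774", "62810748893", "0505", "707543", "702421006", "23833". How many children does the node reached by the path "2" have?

Follow the path "2" to its node, then look at its outgoing edges.
Distinct next characters after "2": 3, 4, 5.
That node has 3 child edges.

3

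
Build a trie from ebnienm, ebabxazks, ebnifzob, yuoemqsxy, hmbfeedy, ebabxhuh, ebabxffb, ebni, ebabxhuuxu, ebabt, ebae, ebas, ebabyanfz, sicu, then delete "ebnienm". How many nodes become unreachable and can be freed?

Walk "ebnienm" from the leaf back toward the root, removing each node that no remaining word uses.
The suffix "enm" (3 nodes) is used only by "ebnienm"; the node for "ebni" still has the child "f", so pruning stops there.
Nodes removed: 3

3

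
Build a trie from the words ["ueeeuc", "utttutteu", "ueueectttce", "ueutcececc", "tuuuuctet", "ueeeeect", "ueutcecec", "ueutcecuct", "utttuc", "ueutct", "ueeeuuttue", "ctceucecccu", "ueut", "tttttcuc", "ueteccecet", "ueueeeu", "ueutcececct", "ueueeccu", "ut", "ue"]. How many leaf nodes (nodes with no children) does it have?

15

Leaves are exactly the stored words that no other stored word extends.
Those words: "ctceucecccu", "tttttcuc", "tuuuuctet", "ueeeeect", "ueeeuc", "ueeeuuttue", "ueteccecet", "ueueeccu", "ueueectttce", "ueueeeu", "ueutcececct", "ueutcecuct", "ueutct", "utttuc", "utttutteu"
Leaf count: 15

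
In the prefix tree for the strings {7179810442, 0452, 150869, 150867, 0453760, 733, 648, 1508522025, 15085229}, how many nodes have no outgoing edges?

Leaves are exactly the stored words that no other stored word extends.
Those words: "0452", "0453760", "1508522025", "15085229", "150867", "150869", "648", "7179810442", "733"
Leaf count: 9

9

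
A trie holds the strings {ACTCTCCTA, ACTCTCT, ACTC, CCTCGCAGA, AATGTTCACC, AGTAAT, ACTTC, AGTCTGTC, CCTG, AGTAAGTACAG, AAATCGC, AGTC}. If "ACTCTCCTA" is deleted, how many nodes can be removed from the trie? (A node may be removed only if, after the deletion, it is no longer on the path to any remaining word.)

3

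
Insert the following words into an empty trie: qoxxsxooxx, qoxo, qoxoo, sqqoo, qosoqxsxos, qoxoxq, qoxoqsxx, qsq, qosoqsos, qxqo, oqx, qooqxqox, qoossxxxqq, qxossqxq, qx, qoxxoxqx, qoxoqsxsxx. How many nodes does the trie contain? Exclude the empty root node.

Trace insertions, counting only characters that open a new branch:
  "qoxxsxooxx" → 10 new (q, o, x, x, s, x, o, o, x, x)
  "qoxo" → prefix "qox" already present; 1 new (o)
  "qoxoo" → prefix "qoxo" already present; 1 new (o)
  "sqqoo" → 5 new (s, q, q, o, o)
  "qosoqxsxos" → prefix "qo" already present; 8 new (s, o, q, x, s, x, o, s)
  "qoxoxq" → prefix "qoxo" already present; 2 new (x, q)
  "qoxoqsxx" → prefix "qoxo" already present; 4 new (q, s, x, x)
  "qsq" → prefix "q" already present; 2 new (s, q)
  "qosoqsos" → prefix "qosoq" already present; 3 new (s, o, s)
  "qxqo" → prefix "q" already present; 3 new (x, q, o)
  "oqx" → 3 new (o, q, x)
  "qooqxqox" → prefix "qo" already present; 6 new (o, q, x, q, o, x)
  "qoossxxxqq" → prefix "qoo" already present; 7 new (s, s, x, x, x, q, q)
  "qxossqxq" → prefix "qx" already present; 6 new (o, s, s, q, x, q)
  "qx" → prefix "qx" already present; 0 new (none)
  "qoxxoxqx" → prefix "qoxx" already present; 4 new (o, x, q, x)
  "qoxoqsxsxx" → prefix "qoxoqsx" already present; 3 new (s, x, x)
Total nodes = 10 + 1 + 1 + 5 + 8 + 2 + 4 + 2 + 3 + 3 + 3 + 6 + 7 + 6 + 0 + 4 + 3 = 68

68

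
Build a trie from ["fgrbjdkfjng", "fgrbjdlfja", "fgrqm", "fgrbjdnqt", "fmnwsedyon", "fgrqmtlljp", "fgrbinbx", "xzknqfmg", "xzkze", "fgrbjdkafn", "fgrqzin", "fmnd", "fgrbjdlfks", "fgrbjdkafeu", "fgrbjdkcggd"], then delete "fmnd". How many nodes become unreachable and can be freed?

A node on "fmnd"'s path can go only if nothing else ends at it or branches off below it.
The suffix "d" (1 node) is used only by "fmnd"; the node for "fmn" still has the child "w", so pruning stops there.
Nodes removed: 1

1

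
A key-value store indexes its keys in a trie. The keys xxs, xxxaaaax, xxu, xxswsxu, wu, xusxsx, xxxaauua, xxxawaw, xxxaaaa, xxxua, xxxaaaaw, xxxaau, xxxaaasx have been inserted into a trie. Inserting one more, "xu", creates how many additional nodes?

0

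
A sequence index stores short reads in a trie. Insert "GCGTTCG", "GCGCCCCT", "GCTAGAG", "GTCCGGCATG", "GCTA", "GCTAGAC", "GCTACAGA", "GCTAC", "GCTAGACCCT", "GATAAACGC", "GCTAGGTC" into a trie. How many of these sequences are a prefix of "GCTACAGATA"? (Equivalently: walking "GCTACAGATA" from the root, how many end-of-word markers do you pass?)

3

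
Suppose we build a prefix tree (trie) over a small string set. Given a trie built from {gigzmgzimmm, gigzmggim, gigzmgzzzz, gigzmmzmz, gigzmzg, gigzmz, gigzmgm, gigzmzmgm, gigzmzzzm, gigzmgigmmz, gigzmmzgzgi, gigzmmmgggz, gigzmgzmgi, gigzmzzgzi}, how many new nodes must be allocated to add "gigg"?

1

The longest prefix of "gigg" already in the trie is "gig" (length 3).
So 4 − 3 = 1 new nodes.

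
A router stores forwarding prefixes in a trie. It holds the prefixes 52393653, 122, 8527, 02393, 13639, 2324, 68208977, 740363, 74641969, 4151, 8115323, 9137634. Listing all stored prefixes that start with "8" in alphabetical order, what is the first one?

Words with prefix "8", in lexicographic order: "8115323", "8527"
The 1st is 8115323.

8115323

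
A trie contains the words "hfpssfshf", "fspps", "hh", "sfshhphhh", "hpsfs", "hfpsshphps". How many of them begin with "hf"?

2

Traverse to the node for "hf", then collect every word in that subtree.
Words under "hf": hfpssfshf, hfpsshphps
Count: 2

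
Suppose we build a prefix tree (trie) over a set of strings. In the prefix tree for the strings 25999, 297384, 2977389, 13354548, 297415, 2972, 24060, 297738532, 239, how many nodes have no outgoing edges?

Leaves are exactly the stored words that no other stored word extends.
Those words: "13354548", "239", "24060", "25999", "2972", "297384", "297415", "297738532", "2977389"
Leaf count: 9

9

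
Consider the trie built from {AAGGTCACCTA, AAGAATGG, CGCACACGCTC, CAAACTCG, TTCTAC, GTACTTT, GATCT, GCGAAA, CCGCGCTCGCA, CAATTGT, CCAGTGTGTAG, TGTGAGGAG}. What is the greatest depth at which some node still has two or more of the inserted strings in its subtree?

3

The deepest shared node is where two words last agree before diverging.
e.g. "AAGAATGG" and "AAGGTCACCTA" share the prefix "AAG" of length 3; no pair shares a longer one.
Longest shared-prefix length: 3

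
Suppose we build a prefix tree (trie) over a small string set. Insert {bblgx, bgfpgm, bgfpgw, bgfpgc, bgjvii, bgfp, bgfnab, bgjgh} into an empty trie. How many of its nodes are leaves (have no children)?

Leaves are exactly the stored words that no other stored word extends.
Those words: "bblgx", "bgfnab", "bgfpgc", "bgfpgm", "bgfpgw", "bgjgh", "bgjvii"
Leaf count: 7

7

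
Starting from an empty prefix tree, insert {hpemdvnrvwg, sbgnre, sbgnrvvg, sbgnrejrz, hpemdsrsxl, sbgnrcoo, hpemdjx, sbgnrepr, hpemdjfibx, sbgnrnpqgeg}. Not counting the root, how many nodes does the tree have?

For each word, the new-node count is its length minus the longest prefix already in the trie:
  "hpemdvnrvwg" → 11 new (h, p, e, m, d, v, n, r, v, w, g)
  "sbgnre" → 6 new (s, b, g, n, r, e)
  "sbgnrvvg" → prefix "sbgnr" already present; 3 new (v, v, g)
  "sbgnrejrz" → prefix "sbgnre" already present; 3 new (j, r, z)
  "hpemdsrsxl" → prefix "hpemd" already present; 5 new (s, r, s, x, l)
  "sbgnrcoo" → prefix "sbgnr" already present; 3 new (c, o, o)
  "hpemdjx" → prefix "hpemd" already present; 2 new (j, x)
  "sbgnrepr" → prefix "sbgnre" already present; 2 new (p, r)
  "hpemdjfibx" → prefix "hpemdj" already present; 4 new (f, i, b, x)
  "sbgnrnpqgeg" → prefix "sbgnr" already present; 6 new (n, p, q, g, e, g)
Total nodes = 11 + 6 + 3 + 3 + 5 + 3 + 2 + 2 + 4 + 6 = 45

45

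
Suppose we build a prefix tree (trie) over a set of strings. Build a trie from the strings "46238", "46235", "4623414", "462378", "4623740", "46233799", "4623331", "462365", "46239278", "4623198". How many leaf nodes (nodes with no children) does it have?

Leaves are exactly the stored words that no other stored word extends.
Those words: "4623198", "4623331", "46233799", "4623414", "46235", "462365", "4623740", "462378", "46238", "46239278"
Leaf count: 10

10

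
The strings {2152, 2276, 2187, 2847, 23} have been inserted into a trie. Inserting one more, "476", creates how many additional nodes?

Nothing in the trie begins with "4"; the whole of "476" is new.
3 − 0 = 3 new nodes.

3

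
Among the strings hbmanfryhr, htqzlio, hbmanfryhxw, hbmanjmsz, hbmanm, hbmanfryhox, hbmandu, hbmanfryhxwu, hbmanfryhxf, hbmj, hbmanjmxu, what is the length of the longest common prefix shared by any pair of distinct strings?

11

Look for the deepest trie node that still has at least two words in its subtree.
e.g. "hbmanfryhxw" and "hbmanfryhxwu" share the prefix "hbmanfryhxw" of length 11; no pair shares a longer one.
Longest shared-prefix length: 11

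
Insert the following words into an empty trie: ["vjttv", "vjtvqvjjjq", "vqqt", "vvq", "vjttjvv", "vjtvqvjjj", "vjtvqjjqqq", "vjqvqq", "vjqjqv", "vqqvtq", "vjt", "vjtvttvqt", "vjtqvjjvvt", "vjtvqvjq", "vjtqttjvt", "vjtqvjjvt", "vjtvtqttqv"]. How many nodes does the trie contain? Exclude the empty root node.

For each word, the new-node count is its length minus the longest prefix already in the trie:
  "vjttv" → 5 new (v, j, t, t, v)
  "vjtvqvjjjq" → prefix "vjt" already present; 7 new (v, q, v, j, j, j, q)
  "vqqt" → prefix "v" already present; 3 new (q, q, t)
  "vvq" → prefix "v" already present; 2 new (v, q)
  "vjttjvv" → prefix "vjtt" already present; 3 new (j, v, v)
  "vjtvqvjjj" → prefix "vjtvqvjjj" already present; 0 new (none)
  "vjtvqjjqqq" → prefix "vjtvq" already present; 5 new (j, j, q, q, q)
  "vjqvqq" → prefix "vj" already present; 4 new (q, v, q, q)
  "vjqjqv" → prefix "vjq" already present; 3 new (j, q, v)
  "vqqvtq" → prefix "vqq" already present; 3 new (v, t, q)
  "vjt" → prefix "vjt" already present; 0 new (none)
  "vjtvttvqt" → prefix "vjtv" already present; 5 new (t, t, v, q, t)
  "vjtqvjjvvt" → prefix "vjt" already present; 7 new (q, v, j, j, v, v, t)
  "vjtvqvjq" → prefix "vjtvqvj" already present; 1 new (q)
  "vjtqttjvt" → prefix "vjtq" already present; 5 new (t, t, j, v, t)
  "vjtqvjjvt" → prefix "vjtqvjjv" already present; 1 new (t)
  "vjtvtqttqv" → prefix "vjtvt" already present; 5 new (q, t, t, q, v)
Total nodes = 5 + 7 + 3 + 2 + 3 + 0 + 5 + 4 + 3 + 3 + 0 + 5 + 7 + 1 + 5 + 1 + 5 = 59

59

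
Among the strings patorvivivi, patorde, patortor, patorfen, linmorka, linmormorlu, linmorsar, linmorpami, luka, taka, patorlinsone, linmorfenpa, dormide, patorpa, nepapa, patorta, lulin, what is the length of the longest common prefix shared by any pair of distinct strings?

Look for the deepest trie node that still has at least two words in its subtree.
e.g. "linmorfenpa" and "linmorka" share the prefix "linmor" of length 6; no pair shares a longer one.
Longest shared-prefix length: 6

6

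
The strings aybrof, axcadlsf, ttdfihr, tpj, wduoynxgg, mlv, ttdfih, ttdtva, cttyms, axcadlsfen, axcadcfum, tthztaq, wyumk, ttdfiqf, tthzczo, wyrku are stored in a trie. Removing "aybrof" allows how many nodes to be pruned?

After clearing the end-marker at "aybrof", prune upward until reaching a node still needed by another word.
The suffix "ybrof" (5 nodes) is used only by "aybrof"; the node for "a" still has the child "x", so pruning stops there.
Nodes removed: 5

5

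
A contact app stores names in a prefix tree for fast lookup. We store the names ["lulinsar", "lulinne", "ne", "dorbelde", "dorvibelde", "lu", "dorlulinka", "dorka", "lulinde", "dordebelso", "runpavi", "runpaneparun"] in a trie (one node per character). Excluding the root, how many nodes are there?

Insert word by word; a character creates a node only if that edge doesn't already exist:
  "lulinsar" → 8 new (l, u, l, i, n, s, a, r)
  "lulinne" → prefix "lulin" already present; 2 new (n, e)
  "ne" → 2 new (n, e)
  "dorbelde" → 8 new (d, o, r, b, e, l, d, e)
  "dorvibelde" → prefix "dor" already present; 7 new (v, i, b, e, l, d, e)
  "lu" → prefix "lu" already present; 0 new (none)
  "dorlulinka" → prefix "dor" already present; 7 new (l, u, l, i, n, k, a)
  "dorka" → prefix "dor" already present; 2 new (k, a)
  "lulinde" → prefix "lulin" already present; 2 new (d, e)
  "dordebelso" → prefix "dor" already present; 7 new (d, e, b, e, l, s, o)
  "runpavi" → 7 new (r, u, n, p, a, v, i)
  "runpaneparun" → prefix "runpa" already present; 7 new (n, e, p, a, r, u, n)
Total nodes = 8 + 2 + 2 + 8 + 7 + 0 + 7 + 2 + 2 + 7 + 7 + 7 = 59

59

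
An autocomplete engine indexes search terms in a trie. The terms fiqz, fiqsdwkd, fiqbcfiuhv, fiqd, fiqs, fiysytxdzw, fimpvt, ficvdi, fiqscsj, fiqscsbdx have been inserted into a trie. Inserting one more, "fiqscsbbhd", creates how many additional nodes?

3

Walking "fiqscsbbhd" from the root, the first 7 characters ("fiqscsb") follow existing edges; "b" is the first miss.
New nodes needed: |"fiqscsbbhd"| − 7 = 10 − 7 = 3.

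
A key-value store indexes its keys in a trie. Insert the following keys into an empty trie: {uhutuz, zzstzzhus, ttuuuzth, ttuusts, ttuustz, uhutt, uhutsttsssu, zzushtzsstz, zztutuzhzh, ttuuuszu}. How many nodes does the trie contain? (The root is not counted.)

55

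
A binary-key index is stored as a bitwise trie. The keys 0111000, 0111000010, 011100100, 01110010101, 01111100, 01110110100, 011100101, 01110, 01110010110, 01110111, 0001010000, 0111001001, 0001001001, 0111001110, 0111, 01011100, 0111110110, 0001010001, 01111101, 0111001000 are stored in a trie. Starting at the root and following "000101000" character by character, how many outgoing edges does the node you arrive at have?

2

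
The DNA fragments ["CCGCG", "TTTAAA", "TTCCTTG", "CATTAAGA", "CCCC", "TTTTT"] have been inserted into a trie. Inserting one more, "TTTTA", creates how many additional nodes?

1

"TTTT" is already a path in the trie; the remaining "A" must be added.
New nodes needed: |"TTTTA"| − 4 = 5 − 4 = 1.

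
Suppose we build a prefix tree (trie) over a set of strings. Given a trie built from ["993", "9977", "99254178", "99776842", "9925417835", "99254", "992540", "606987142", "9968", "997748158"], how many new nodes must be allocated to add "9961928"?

4

"996" is already a path in the trie; the remaining "1928" must be added.
New nodes needed: |"9961928"| − 3 = 7 − 3 = 4.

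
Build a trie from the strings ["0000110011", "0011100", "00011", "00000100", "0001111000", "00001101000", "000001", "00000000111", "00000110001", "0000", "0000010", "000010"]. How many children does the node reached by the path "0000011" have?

1

The children of the "0000011" node are the distinct next characters among strings starting with "0000011".
Characters that immediately follow "0000011" among the stored strings: {0}.
That node has 1 child edge.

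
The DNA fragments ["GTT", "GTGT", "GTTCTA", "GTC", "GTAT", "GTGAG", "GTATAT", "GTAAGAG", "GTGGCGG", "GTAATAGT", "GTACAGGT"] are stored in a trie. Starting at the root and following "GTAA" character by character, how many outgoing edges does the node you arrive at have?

2

The children of the "GTAA" node are the distinct next characters among strings starting with "GTAA".
Characters that immediately follow "GTAA" among the stored strings: {G, T}.
That node has 2 child edges.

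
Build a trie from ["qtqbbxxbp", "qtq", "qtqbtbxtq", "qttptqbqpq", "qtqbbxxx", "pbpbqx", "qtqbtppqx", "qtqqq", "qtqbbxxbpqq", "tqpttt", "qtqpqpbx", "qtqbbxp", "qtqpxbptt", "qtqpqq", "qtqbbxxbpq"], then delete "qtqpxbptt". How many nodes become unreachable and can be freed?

After clearing the end-marker at "qtqpxbptt", prune upward until reaching a node still needed by another word.
The suffix "xbptt" (5 nodes) is used only by "qtqpxbptt"; the node for "qtqp" still has the child "q", so pruning stops there.
Nodes removed: 5

5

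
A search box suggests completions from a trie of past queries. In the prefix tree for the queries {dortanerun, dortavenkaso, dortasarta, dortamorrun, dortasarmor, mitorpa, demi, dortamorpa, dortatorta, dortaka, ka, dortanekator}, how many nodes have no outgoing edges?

12

Leaves are exactly the stored words that no other stored word extends.
Those words: "demi", "dortaka", "dortamorpa", "dortamorrun", "dortanekator", "dortanerun", "dortasarmor", "dortasarta", "dortatorta", "dortavenkaso", "ka", "mitorpa"
Leaf count: 12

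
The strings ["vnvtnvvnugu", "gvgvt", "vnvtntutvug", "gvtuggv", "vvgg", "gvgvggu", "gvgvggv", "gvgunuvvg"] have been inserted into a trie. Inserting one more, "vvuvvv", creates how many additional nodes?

Walking "vvuvvv" from the root, the first 2 characters ("vv") follow existing edges; "u" is the first miss.
So 6 − 2 = 4 new nodes.

4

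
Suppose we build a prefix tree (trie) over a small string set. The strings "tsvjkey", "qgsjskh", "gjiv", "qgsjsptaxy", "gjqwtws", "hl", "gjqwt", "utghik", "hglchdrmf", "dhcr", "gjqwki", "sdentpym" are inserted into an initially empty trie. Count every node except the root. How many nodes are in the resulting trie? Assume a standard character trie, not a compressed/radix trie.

58

Count nodes per top-level branch (shared prefixes stored once):
  'd'-branch (dhcr): 4 nodes
  'g'-branch (gjiv, gjqwki, gjqwt, gjqwtws): 11 nodes
  'h'-branch (hglchdrmf, hl): 10 nodes
  'q'-branch (qgsjskh, qgsjsptaxy): 12 nodes
  's'-branch (sdentpym): 8 nodes
  't'-branch (tsvjkey): 7 nodes
  'u'-branch (utghik): 6 nodes
Sum: 58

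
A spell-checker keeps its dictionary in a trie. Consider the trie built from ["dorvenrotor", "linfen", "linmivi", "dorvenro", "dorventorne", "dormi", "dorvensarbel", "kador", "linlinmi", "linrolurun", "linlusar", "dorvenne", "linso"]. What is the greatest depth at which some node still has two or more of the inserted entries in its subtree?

Look for the deepest trie node that still has at least two words in its subtree.
e.g. "dorvenro" and "dorvenrotor" share the prefix "dorvenro" of length 8; no pair shares a longer one.
Longest shared-prefix length: 8

8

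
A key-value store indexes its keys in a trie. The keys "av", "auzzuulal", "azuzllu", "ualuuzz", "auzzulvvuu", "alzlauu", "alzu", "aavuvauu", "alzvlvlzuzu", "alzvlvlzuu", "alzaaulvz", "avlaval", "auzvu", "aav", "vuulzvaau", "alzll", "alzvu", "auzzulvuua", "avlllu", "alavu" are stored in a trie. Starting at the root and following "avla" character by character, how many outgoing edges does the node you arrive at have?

Follow the path "avla" to its node, then look at its outgoing edges.
Distinct next characters after "avla": v.
That node has 1 child edge.

1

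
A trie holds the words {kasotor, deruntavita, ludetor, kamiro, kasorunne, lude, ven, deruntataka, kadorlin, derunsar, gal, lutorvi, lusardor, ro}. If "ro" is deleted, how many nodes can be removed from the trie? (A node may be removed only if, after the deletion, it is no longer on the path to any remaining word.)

Walk "ro" from the leaf back toward the root, removing each node that no remaining word uses.
No other word shares any prefix with "ro", so all 2 of its nodes go.
Nodes removed: 2

2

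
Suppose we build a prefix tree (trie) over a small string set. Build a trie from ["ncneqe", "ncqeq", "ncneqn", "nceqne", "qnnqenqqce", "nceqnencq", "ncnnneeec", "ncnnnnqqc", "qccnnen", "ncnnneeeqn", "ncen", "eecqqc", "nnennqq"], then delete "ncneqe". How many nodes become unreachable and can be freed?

After clearing the end-marker at "ncneqe", prune upward until reaching a node still needed by another word.
The suffix "e" (1 node) is used only by "ncneqe"; the node for "ncneq" still has the child "n", so pruning stops there.
Nodes removed: 1

1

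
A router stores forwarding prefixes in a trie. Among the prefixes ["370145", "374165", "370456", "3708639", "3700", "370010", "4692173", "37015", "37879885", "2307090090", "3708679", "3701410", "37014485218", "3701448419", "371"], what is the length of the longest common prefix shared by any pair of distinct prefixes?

Equivalently: take the maximum, over all pairs, of their longest common prefix length.
e.g. "3701448419" and "37014485218" share the prefix "3701448" of length 7; no pair shares a longer one.
Longest shared-prefix length: 7

7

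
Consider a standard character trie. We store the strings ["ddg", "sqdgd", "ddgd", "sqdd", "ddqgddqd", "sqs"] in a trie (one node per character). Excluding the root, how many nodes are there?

17

Trie structure (* marks end of a word):
(root)
├─ d
│  └─ d
│     ├─ g *
│     │  └─ d *
│     └─ q
│        └─ g
│           └─ d
│              └─ d
│                 └─ q
│                    └─ d *
└─ s
   └─ q
      ├─ d
      │  ├─ d *
      │  └─ g
      │     └─ d *
      └─ s *
Counting every labelled node above: 17.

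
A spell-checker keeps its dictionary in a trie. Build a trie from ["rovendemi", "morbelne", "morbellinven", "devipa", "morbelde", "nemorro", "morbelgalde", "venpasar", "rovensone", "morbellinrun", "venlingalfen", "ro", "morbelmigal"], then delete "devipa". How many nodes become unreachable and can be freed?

After clearing the end-marker at "devipa", prune upward until reaching a node still needed by another word.
No other word shares any prefix with "devipa", so all 6 of its nodes go.
Nodes removed: 6

6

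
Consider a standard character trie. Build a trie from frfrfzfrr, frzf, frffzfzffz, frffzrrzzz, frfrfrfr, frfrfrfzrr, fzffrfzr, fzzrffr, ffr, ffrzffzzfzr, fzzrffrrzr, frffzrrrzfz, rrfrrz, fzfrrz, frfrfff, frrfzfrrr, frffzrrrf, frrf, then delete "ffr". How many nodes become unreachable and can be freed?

0

Walk "ffr" from the leaf back toward the root, removing each node that no remaining word uses.
Every node on "ffr" is still needed (e.g. by "ffrzffzzfzr"), so nothing is freed.
Nodes removed: 0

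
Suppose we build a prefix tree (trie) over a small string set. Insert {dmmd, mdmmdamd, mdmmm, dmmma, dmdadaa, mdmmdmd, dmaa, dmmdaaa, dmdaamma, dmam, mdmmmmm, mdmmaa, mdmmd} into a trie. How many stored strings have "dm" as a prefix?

Walk to "dm"; the words in its subtree are exactly those with that prefix.
Matches: "dmaa", "dmam", "dmdaamma", "dmdadaa", "dmmd", "dmmdaaa", "dmmma"
Count: 7

7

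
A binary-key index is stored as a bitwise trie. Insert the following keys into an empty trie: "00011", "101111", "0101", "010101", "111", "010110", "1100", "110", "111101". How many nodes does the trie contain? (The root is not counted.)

Insert word by word; a character creates a node only if that edge doesn't already exist:
  "00011" → 5 new (0, 0, 0, 1, 1)
  "101111" → 6 new (1, 0, 1, 1, 1, 1)
  "0101" → prefix "0" already present; 3 new (1, 0, 1)
  "010101" → prefix "0101" already present; 2 new (0, 1)
  "111" → prefix "1" already present; 2 new (1, 1)
  "010110" → prefix "0101" already present; 2 new (1, 0)
  "1100" → prefix "11" already present; 2 new (0, 0)
  "110" → prefix "110" already present; 0 new (none)
  "111101" → prefix "111" already present; 3 new (1, 0, 1)
Total nodes = 5 + 6 + 3 + 2 + 2 + 2 + 2 + 0 + 3 = 25

25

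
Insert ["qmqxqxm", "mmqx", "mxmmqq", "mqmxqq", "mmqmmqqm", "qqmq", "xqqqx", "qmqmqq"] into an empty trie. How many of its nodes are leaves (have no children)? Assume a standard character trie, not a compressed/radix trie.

8

Leaves are exactly the stored words that no other stored word extends.
Those words: "mmqmmqqm", "mmqx", "mqmxqq", "mxmmqq", "qmqmqq", "qmqxqxm", "qqmq", "xqqqx"
Leaf count: 8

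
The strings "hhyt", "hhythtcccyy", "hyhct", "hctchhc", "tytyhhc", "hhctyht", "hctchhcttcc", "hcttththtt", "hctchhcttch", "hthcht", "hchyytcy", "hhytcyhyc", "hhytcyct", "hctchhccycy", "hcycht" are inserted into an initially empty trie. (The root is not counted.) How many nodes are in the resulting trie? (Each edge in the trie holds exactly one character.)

Insert word by word; a character creates a node only if that edge doesn't already exist:
  "hhyt" → 4 new (h, h, y, t)
  "hhythtcccyy" → prefix "hhyt" already present; 7 new (h, t, c, c, c, y, y)
  "hyhct" → prefix "h" already present; 4 new (y, h, c, t)
  "hctchhc" → prefix "h" already present; 6 new (c, t, c, h, h, c)
  "tytyhhc" → 7 new (t, y, t, y, h, h, c)
  "hhctyht" → prefix "hh" already present; 5 new (c, t, y, h, t)
  "hctchhcttcc" → prefix "hctchhc" already present; 4 new (t, t, c, c)
  "hcttththtt" → prefix "hct" already present; 7 new (t, t, h, t, h, t, t)
  "hctchhcttch" → prefix "hctchhcttc" already present; 1 new (h)
  "hthcht" → prefix "h" already present; 5 new (t, h, c, h, t)
  "hchyytcy" → prefix "hc" already present; 6 new (h, y, y, t, c, y)
  "hhytcyhyc" → prefix "hhyt" already present; 5 new (c, y, h, y, c)
  "hhytcyct" → prefix "hhytcy" already present; 2 new (c, t)
  "hctchhccycy" → prefix "hctchhc" already present; 4 new (c, y, c, y)
  "hcycht" → prefix "hc" already present; 4 new (y, c, h, t)
Total nodes = 4 + 7 + 4 + 6 + 7 + 5 + 4 + 7 + 1 + 5 + 6 + 5 + 2 + 4 + 4 = 71

71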